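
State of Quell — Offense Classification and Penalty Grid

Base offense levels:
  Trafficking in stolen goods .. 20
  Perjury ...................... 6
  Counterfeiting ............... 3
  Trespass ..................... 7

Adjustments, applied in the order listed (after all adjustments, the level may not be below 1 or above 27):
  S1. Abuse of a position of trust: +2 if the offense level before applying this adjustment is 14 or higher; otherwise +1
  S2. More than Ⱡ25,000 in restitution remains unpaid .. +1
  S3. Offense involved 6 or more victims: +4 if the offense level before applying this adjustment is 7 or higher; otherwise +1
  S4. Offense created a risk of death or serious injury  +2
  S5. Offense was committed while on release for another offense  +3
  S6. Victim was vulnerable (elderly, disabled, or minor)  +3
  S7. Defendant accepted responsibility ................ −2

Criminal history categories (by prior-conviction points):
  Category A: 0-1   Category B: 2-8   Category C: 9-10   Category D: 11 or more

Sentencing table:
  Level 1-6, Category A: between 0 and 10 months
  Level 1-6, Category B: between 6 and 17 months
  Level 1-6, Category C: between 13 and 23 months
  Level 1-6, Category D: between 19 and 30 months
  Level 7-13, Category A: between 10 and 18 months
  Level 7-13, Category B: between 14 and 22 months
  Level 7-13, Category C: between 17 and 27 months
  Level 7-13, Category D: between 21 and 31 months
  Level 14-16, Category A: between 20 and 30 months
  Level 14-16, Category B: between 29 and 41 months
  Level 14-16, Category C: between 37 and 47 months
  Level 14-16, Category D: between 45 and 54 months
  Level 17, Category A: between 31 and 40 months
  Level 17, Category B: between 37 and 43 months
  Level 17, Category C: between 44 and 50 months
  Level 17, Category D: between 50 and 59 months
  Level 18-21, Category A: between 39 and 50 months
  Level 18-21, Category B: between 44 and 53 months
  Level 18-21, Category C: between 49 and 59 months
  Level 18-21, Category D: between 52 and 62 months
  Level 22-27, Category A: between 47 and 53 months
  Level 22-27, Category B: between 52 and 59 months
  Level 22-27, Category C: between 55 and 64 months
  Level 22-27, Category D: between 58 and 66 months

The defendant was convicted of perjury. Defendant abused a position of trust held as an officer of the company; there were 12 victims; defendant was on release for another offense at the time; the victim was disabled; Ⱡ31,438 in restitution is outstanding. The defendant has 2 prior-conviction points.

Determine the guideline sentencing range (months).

44-53 months

Base offense level for perjury: 6.
S1 applies (level before this adjustment is 6 < 14, so +1): 6 + 1 = 7.
S2 applies: 7 + 1 = 8.
S3 applies (level before this adjustment is 8 ≥ 7, so +4): 8 + 4 = 12.
S5 applies: 12 + 3 = 15.
S6 applies: 15 + 3 = 18.
Final offense level: 18.
Criminal history: 2 prior points → Category B (2-8).
Level 18 falls in the 18-21 band.
Grid: Level 18-21 × Category B = 44-53 months.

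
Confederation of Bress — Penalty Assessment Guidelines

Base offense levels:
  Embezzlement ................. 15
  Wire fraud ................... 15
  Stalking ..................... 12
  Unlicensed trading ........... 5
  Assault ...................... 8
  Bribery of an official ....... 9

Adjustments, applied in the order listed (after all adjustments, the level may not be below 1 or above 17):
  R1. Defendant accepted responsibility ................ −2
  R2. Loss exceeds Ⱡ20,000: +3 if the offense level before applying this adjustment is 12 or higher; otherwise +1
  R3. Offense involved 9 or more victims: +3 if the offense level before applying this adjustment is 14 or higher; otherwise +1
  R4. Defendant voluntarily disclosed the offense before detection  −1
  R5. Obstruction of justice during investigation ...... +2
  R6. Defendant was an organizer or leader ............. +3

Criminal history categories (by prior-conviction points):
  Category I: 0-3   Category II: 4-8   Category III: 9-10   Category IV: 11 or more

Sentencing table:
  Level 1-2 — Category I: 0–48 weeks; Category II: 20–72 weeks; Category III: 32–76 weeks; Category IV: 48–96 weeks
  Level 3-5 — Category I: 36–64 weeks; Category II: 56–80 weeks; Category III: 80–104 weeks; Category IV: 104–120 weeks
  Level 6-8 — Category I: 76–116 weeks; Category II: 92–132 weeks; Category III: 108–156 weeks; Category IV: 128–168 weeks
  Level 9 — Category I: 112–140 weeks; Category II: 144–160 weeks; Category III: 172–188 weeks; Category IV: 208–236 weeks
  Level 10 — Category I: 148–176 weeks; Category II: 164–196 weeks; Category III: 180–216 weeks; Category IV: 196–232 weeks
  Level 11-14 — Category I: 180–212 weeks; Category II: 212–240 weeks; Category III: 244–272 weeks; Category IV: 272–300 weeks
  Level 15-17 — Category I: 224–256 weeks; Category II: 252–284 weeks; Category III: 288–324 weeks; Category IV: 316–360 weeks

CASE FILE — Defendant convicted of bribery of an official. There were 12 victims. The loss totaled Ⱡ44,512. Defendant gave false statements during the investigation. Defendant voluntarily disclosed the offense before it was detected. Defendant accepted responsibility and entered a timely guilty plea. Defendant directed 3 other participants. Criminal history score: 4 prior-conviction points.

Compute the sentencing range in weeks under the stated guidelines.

Base offense level for bribery of an official: 9.
R1 applies: 9 − 2 = 7.
R2 applies (level before this adjustment is 7 < 12, so +1): 7 + 1 = 8.
R3 applies (level before this adjustment is 8 < 14, so +1): 8 + 1 = 9.
R4 applies: 9 − 1 = 8.
R5 applies: 8 + 2 = 10.
R6 applies: 10 + 3 = 13.
Final offense level: 13.
Criminal history: 4 prior points → Category II (4-8).
Level 13 falls in the 11-14 band.
Grid: Level 11-14 × Category II = 212-240 weeks.

212-240 weeks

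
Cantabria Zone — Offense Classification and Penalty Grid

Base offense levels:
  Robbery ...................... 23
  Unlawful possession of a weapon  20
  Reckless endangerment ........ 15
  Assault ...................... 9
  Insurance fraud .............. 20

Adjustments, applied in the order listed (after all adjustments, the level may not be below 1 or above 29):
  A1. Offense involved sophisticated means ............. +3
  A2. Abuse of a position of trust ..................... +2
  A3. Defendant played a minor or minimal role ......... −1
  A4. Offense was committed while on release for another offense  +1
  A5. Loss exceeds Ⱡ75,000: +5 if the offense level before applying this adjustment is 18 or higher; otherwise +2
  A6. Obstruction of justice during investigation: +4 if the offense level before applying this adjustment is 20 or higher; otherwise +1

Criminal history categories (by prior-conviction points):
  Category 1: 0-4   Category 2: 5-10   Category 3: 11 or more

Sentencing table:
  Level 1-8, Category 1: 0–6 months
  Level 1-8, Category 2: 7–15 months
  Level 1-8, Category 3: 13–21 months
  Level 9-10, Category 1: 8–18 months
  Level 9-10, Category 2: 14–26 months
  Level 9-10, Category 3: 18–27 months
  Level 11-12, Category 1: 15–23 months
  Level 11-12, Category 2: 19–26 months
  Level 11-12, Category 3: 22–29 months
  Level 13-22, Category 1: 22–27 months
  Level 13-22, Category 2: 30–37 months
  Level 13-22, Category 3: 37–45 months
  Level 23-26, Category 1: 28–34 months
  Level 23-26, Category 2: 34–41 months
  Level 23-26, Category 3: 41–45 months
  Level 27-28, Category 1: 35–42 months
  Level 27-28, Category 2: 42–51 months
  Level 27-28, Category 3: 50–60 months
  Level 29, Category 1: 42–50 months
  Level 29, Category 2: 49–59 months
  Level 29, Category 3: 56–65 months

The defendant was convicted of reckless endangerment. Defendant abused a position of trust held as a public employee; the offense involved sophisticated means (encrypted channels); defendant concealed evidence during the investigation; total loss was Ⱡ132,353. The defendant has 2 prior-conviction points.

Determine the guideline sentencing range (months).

Base offense level for reckless endangerment: 15.
A1 applies: 15 + 3 = 18.
A2 applies: 18 + 2 = 20.
A5 applies (level before this adjustment is 20 ≥ 18, so +5): 20 + 5 = 25.
A6 applies (level before this adjustment is 25 ≥ 20, so +4): 25 + 4 = 29.
Final offense level: 29.
Criminal history: 2 prior points → Category 1 (0-4).
Level 29 falls in the 29 band.
Grid: Level 29 × Category 1 = 42-50 months.

42-50 months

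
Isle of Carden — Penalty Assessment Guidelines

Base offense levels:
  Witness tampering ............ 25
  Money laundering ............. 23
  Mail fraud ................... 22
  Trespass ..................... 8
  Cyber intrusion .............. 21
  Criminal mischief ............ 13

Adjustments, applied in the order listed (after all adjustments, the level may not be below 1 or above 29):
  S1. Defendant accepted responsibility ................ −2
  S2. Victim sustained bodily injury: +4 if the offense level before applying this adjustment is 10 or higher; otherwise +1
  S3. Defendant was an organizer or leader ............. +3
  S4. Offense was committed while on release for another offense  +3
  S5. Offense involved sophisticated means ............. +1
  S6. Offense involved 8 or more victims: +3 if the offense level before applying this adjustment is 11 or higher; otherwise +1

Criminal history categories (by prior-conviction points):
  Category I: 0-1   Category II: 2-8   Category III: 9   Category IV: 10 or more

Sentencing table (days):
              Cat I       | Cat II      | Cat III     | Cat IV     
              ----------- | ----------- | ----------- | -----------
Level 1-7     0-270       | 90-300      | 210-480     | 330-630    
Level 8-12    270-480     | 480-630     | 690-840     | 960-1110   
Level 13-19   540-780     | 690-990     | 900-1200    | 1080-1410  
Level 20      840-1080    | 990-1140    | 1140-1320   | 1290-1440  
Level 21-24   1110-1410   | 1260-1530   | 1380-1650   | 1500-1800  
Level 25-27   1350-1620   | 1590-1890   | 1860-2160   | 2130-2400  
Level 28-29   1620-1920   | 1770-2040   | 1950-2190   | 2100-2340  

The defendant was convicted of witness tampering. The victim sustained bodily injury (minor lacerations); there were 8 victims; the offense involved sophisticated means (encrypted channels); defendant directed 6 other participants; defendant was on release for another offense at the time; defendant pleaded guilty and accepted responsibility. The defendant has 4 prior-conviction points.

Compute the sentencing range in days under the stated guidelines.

1770-2040 days

Base offense level for witness tampering: 25.
S1 applies: 25 − 2 = 23.
S2 applies (level before this adjustment is 23 ≥ 10, so +4): 23 + 4 = 27.
S3 applies: 27 + 3 = 30.
S4 applies: 30 + 3 = 33.
S5 applies: 33 + 1 = 34.
S6 applies (level before this adjustment is 34 ≥ 11, so +3): 34 + 3 = 37.
Level 37 exceeds the maximum of 29; capped at 29.
Final offense level: 29.
Criminal history: 4 prior points → Category II (2-8).
Level 29 falls in the 28-29 band.
Grid: Level 28-29 × Category II = 1770-2040 days.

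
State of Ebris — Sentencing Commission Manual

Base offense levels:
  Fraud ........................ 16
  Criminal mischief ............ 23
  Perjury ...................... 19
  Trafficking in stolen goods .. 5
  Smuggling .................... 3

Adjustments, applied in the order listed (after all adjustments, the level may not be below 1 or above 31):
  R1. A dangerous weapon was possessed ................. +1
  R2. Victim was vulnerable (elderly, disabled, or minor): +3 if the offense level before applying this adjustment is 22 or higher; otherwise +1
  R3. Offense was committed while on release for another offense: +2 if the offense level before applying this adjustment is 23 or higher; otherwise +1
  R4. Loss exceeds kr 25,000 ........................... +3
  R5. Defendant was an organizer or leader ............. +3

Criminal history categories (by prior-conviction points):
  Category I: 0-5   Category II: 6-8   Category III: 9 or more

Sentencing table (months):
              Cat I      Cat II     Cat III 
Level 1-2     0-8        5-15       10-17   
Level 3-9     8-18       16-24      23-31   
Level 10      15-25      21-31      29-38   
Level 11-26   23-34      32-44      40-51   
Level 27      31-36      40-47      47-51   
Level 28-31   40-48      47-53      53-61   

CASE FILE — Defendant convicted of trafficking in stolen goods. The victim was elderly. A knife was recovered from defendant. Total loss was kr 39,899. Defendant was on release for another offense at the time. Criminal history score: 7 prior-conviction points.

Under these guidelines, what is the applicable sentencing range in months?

32-44 months

Base offense level for trafficking in stolen goods: 5.
R1 applies: 5 + 1 = 6.
R2 applies (level before this adjustment is 6 < 22, so +1): 6 + 1 = 7.
R3 applies (level before this adjustment is 7 < 23, so +1): 7 + 1 = 8.
R4 applies: 8 + 3 = 11.
Final offense level: 11.
Criminal history: 7 prior points → Category II (6-8).
Level 11 falls in the 11-26 band.
Grid: Level 11-26 × Category II = 32-44 months.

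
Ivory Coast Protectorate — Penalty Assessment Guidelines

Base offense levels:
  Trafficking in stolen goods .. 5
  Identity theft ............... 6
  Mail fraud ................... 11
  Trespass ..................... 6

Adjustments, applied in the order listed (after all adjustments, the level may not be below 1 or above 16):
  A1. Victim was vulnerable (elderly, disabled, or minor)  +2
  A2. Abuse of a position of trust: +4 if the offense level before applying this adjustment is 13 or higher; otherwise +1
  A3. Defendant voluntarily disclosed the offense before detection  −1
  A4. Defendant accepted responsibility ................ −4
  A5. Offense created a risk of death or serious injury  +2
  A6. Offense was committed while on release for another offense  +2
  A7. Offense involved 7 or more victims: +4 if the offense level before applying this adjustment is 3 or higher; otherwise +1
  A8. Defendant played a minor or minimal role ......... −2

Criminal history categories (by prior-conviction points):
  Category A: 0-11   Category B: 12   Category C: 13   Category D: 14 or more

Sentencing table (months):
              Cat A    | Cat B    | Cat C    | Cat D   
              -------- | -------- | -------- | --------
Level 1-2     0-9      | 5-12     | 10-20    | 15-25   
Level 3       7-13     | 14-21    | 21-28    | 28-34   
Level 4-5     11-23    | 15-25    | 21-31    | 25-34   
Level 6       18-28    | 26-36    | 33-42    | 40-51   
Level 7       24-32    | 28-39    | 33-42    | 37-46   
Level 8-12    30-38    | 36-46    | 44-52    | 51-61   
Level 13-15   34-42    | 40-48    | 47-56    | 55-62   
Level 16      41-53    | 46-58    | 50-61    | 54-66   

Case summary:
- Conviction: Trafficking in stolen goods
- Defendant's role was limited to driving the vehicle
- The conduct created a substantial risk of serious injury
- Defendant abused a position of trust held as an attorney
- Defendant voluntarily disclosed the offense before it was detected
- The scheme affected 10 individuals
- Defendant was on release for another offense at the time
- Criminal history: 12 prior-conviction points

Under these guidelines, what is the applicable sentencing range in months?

Base offense level for trafficking in stolen goods: 5.
A1 does not apply.
A2 applies (level before this adjustment is 5 < 13, so +1): 5 + 1 = 6.
A3 applies: 6 − 1 = 5.
A4 does not apply.
A5 applies: 5 + 2 = 7.
A6 applies: 7 + 2 = 9.
A7 applies (level before this adjustment is 9 ≥ 3, so +4): 9 + 4 = 13.
A8 applies: 13 − 2 = 11.
Final offense level: 11.
Criminal history: 12 prior points → Category B (12).
Level 11 falls in the 8-12 band.
Grid: Level 8-12 × Category B = 36-46 months.

36-46 months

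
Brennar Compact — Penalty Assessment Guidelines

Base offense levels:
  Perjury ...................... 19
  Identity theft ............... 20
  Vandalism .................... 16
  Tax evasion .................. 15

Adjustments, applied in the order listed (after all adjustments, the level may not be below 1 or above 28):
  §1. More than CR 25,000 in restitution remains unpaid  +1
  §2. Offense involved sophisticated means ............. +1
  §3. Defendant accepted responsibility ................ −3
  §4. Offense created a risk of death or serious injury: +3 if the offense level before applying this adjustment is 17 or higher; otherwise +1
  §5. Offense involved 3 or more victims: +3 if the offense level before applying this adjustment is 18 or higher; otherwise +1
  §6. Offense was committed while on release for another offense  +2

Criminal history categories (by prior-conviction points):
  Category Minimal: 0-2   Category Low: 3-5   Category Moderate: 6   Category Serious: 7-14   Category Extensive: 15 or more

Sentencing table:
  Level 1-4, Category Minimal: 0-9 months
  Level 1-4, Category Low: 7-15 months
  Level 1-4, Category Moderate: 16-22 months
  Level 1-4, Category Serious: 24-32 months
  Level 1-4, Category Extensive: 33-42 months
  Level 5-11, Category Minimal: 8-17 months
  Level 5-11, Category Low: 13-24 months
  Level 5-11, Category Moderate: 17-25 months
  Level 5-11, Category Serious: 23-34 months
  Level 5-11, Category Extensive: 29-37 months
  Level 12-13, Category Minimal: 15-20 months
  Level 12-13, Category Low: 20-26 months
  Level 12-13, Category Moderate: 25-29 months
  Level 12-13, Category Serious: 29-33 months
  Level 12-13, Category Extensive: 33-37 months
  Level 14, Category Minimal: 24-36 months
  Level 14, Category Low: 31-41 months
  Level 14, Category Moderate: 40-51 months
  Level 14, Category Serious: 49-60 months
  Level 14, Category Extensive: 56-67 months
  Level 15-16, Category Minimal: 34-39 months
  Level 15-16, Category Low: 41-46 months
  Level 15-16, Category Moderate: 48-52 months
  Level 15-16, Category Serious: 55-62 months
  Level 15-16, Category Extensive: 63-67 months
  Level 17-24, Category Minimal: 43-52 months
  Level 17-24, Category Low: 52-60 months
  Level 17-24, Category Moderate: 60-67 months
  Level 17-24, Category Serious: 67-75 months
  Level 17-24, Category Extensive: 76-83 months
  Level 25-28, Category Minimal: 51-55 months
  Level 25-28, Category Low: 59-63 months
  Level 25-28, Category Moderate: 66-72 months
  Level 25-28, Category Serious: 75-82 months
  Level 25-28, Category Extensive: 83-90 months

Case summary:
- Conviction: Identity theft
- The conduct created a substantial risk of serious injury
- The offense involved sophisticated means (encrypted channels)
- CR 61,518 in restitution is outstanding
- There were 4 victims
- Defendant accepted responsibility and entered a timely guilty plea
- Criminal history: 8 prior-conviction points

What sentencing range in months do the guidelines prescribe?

75-82 months

Base offense level for identity theft: 20.
§1 applies: 20 + 1 = 21.
§2 applies: 21 + 1 = 22.
§3 applies: 22 − 3 = 19.
§4 applies (level before this adjustment is 19 ≥ 17, so +3): 19 + 3 = 22.
§5 applies (level before this adjustment is 22 ≥ 18, so +3): 22 + 3 = 25.
Final offense level: 25.
Criminal history: 8 prior points → Category Serious (7-14).
Level 25 falls in the 25-28 band.
Grid: Level 25-28 × Category Serious = 75-82 months.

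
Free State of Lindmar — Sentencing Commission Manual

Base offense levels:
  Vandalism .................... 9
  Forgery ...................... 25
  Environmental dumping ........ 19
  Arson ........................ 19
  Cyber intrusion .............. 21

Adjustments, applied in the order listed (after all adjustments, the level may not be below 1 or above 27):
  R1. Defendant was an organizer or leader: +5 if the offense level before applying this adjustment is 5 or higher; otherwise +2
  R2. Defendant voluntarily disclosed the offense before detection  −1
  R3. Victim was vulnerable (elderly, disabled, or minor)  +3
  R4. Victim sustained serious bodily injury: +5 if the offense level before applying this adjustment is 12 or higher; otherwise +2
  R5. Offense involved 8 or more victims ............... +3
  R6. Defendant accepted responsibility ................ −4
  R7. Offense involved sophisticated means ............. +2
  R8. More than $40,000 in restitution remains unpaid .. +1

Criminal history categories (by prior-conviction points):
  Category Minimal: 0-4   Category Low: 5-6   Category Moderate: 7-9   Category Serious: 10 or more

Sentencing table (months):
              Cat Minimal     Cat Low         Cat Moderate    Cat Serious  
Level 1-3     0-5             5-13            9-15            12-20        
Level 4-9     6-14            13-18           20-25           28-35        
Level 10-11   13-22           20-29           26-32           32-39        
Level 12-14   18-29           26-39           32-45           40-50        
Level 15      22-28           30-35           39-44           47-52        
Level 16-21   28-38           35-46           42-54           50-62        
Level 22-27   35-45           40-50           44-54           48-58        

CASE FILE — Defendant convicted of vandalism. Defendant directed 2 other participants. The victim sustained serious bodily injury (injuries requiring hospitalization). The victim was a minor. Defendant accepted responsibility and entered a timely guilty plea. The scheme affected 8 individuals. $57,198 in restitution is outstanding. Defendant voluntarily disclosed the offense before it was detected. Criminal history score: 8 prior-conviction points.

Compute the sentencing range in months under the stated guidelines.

Base offense level for vandalism: 9.
R1 applies (level before this adjustment is 9 ≥ 5, so +5): 9 + 5 = 14.
R2 applies: 14 − 1 = 13.
R3 applies: 13 + 3 = 16.
R4 applies (level before this adjustment is 16 ≥ 12, so +5): 16 + 5 = 21.
R5 applies: 21 + 3 = 24.
R6 applies: 24 − 4 = 20.
R7 does not apply.
R8 applies: 20 + 1 = 21.
Final offense level: 21.
Criminal history: 8 prior points → Category Moderate (7-9).
Level 21 falls in the 16-21 band.
Grid: Level 16-21 × Category Moderate = 42-54 months.

42-54 months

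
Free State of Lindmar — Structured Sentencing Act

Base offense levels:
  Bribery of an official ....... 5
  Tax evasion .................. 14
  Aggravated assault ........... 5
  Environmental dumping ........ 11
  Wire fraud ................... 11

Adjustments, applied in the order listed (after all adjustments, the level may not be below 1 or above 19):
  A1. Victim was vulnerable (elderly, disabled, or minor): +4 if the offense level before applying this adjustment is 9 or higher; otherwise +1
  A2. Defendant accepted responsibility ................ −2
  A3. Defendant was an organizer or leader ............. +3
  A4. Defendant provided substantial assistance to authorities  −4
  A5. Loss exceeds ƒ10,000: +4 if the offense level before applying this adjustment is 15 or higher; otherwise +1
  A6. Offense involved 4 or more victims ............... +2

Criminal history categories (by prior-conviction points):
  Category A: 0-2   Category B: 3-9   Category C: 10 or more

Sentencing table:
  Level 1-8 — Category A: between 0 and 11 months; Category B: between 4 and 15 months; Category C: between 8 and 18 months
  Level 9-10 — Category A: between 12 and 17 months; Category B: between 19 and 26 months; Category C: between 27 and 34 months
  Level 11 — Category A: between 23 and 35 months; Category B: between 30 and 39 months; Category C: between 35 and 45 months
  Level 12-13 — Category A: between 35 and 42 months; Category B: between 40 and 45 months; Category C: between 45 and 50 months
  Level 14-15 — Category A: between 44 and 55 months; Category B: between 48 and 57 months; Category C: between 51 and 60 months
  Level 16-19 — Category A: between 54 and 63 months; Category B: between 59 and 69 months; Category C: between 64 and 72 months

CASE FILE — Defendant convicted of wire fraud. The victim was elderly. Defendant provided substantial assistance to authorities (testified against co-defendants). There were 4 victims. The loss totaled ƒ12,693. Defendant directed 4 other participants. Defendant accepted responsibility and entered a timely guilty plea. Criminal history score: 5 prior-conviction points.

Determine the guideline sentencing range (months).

48-57 months

Base offense level for wire fraud: 11.
A1 applies (level before this adjustment is 11 ≥ 9, so +4): 11 + 4 = 15.
A2 applies: 15 − 2 = 13.
A3 applies: 13 + 3 = 16.
A4 applies: 16 − 4 = 12.
A5 applies (level before this adjustment is 12 < 15, so +1): 12 + 1 = 13.
A6 applies: 13 + 2 = 15.
Final offense level: 15.
Criminal history: 5 prior points → Category B (3-9).
Level 15 falls in the 14-15 band.
Grid: Level 14-15 × Category B = 48-57 months.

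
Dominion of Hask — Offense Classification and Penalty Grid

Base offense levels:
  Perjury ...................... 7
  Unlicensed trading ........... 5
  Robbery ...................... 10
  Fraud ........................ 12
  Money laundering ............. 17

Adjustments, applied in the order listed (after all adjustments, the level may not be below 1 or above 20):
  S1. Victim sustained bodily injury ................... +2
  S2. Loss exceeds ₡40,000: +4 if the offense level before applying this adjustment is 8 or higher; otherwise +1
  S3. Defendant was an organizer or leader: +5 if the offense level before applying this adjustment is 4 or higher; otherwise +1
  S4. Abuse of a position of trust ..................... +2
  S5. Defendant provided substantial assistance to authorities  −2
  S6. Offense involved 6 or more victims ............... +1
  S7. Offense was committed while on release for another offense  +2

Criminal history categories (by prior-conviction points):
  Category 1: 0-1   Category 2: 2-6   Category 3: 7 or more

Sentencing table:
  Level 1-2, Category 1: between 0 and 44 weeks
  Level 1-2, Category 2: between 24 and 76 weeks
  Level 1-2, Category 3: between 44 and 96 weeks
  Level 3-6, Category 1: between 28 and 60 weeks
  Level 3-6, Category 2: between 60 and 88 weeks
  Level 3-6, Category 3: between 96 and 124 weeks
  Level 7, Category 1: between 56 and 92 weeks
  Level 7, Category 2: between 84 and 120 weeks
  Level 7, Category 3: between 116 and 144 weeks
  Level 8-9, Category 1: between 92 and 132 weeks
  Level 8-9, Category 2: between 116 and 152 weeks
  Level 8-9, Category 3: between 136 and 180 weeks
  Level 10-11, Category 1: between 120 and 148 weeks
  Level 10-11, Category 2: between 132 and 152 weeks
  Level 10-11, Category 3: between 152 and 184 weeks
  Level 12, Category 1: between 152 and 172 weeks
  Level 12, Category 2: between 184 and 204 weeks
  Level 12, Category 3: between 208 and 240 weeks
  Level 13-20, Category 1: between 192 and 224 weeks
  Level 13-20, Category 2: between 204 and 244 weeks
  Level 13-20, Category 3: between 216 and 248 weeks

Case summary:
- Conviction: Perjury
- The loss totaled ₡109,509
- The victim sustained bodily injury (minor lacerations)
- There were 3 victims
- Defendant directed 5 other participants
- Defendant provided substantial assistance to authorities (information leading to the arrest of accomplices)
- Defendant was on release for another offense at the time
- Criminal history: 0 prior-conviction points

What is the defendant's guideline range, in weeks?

Base offense level for perjury: 7.
S1 applies: 7 + 2 = 9.
S2 applies (level before this adjustment is 9 ≥ 8, so +4): 9 + 4 = 13.
S3 applies (level before this adjustment is 13 ≥ 4, so +5): 13 + 5 = 18.
S4 does not apply.
S5 applies: 18 − 2 = 16.
S6 does not apply.
S7 applies: 16 + 2 = 18.
Final offense level: 18.
Criminal history: 0 prior points → Category 1 (0-1).
Level 18 falls in the 13-20 band.
Grid: Level 13-20 × Category 1 = 192-224 weeks.

192-224 weeks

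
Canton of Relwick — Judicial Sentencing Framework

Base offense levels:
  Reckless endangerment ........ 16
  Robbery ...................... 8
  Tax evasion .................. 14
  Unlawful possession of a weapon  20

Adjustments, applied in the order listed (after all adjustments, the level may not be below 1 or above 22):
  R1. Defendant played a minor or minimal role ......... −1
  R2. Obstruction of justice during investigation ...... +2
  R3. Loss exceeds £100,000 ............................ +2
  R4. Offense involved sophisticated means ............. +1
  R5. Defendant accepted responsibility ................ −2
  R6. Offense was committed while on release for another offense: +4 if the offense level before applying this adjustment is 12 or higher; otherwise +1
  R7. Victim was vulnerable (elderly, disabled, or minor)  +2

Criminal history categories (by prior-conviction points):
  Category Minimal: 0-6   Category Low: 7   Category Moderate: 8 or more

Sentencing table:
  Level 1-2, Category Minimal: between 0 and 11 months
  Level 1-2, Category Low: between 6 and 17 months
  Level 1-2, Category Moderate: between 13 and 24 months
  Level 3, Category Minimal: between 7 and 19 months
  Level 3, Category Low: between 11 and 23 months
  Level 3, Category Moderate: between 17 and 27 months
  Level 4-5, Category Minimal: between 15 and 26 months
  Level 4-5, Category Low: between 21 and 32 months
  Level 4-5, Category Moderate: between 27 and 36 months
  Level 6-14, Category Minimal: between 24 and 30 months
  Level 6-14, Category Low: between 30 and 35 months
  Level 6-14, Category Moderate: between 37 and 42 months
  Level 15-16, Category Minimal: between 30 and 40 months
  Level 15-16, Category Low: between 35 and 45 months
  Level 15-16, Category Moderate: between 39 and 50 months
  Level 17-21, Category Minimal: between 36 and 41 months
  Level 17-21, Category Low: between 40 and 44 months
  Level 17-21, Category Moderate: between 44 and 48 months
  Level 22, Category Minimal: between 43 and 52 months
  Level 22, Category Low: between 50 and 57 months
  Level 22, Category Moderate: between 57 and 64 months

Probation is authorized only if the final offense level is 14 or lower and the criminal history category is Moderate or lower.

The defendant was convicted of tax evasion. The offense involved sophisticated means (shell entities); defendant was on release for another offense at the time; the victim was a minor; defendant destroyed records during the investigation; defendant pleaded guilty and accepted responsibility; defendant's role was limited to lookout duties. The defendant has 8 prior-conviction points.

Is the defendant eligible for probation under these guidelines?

No

Base offense level for tax evasion: 14.
R1 applies: 14 − 1 = 13.
R2 applies: 13 + 2 = 15.
R4 applies: 15 + 1 = 16.
R5 applies: 16 − 2 = 14.
R6 applies (level before this adjustment is 14 ≥ 12, so +4): 14 + 4 = 18.
R7 applies: 18 + 2 = 20.
Final offense level: 20.
Criminal history: 8 prior points → Category Moderate (8+).
Level 20 falls in the 17-21 band.
Grid: Level 17-21 × Category Moderate = 44-48 months.
Probation check: level 20 > 14 and category Moderate ≤ Moderate → not eligible.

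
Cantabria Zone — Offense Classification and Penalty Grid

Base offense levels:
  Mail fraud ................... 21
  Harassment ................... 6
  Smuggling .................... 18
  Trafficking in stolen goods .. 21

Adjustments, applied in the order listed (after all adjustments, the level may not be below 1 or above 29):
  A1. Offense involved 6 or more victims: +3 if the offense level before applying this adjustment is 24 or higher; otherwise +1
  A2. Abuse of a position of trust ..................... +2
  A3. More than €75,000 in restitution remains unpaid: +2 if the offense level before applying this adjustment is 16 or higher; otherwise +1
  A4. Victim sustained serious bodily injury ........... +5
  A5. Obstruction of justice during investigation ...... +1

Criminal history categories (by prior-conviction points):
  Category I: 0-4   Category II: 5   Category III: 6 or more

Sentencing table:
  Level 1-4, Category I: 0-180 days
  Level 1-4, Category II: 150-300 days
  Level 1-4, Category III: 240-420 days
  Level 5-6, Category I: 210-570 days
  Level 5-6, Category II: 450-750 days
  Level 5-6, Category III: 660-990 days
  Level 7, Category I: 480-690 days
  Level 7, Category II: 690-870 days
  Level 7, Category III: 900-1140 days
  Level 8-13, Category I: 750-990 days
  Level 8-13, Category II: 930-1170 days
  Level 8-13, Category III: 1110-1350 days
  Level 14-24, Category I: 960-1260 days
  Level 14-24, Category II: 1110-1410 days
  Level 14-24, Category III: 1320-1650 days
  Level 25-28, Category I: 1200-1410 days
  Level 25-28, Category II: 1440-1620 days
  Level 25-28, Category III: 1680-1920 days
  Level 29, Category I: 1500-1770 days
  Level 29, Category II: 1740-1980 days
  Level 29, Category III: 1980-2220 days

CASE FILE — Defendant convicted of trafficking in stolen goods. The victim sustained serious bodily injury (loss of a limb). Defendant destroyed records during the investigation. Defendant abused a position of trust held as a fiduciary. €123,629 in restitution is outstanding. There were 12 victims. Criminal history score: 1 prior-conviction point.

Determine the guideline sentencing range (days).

Base offense level for trafficking in stolen goods: 21.
A1 applies (level before this adjustment is 21 < 24, so +1): 21 + 1 = 22.
A2 applies: 22 + 2 = 24.
A3 applies (level before this adjustment is 24 ≥ 16, so +2): 24 + 2 = 26.
A4 applies: 26 + 5 = 31.
A5 applies: 31 + 1 = 32.
Level 32 exceeds the maximum of 29; capped at 29.
Final offense level: 29.
Criminal history: 1 prior point → Category I (0-4).
Level 29 falls in the 29 band.
Grid: Level 29 × Category I = 1500-1770 days.

1500-1770 days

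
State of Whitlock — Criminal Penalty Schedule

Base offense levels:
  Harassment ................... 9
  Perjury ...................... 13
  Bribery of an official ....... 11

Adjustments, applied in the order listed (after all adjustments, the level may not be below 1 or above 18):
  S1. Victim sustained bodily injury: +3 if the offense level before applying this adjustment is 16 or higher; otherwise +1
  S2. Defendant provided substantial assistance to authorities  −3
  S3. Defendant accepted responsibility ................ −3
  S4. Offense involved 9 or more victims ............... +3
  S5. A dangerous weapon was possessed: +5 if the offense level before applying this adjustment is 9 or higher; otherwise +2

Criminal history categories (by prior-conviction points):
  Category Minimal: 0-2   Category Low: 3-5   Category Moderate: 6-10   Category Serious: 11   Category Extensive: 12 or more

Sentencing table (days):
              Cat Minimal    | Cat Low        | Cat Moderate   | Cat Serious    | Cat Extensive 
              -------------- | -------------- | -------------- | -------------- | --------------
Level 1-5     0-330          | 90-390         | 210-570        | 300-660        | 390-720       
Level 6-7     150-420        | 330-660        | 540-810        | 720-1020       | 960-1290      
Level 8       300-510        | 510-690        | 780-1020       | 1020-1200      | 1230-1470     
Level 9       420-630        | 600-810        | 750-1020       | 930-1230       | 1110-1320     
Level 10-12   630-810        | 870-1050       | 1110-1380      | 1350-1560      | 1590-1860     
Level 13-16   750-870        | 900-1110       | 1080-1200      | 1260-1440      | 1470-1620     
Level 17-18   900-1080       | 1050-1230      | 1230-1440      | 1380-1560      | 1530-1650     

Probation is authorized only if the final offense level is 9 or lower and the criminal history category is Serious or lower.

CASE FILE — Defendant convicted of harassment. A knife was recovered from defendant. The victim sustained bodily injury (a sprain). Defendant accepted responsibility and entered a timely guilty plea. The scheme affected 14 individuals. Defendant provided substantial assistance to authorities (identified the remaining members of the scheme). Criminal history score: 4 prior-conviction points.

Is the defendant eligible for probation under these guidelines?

Yes

Base offense level for harassment: 9.
S1 applies (level before this adjustment is 9 < 16, so +1): 9 + 1 = 10.
S2 applies: 10 − 3 = 7.
S3 applies: 7 − 3 = 4.
S4 applies: 4 + 3 = 7.
S5 applies (level before this adjustment is 7 < 9, so +2): 7 + 2 = 9.
Final offense level: 9.
Criminal history: 4 prior points → Category Low (3-5).
Level 9 falls in the 9 band.
Grid: Level 9 × Category Low = 600-810 days.
Probation check: level 9 ≤ 9 and category Low ≤ Serious → eligible.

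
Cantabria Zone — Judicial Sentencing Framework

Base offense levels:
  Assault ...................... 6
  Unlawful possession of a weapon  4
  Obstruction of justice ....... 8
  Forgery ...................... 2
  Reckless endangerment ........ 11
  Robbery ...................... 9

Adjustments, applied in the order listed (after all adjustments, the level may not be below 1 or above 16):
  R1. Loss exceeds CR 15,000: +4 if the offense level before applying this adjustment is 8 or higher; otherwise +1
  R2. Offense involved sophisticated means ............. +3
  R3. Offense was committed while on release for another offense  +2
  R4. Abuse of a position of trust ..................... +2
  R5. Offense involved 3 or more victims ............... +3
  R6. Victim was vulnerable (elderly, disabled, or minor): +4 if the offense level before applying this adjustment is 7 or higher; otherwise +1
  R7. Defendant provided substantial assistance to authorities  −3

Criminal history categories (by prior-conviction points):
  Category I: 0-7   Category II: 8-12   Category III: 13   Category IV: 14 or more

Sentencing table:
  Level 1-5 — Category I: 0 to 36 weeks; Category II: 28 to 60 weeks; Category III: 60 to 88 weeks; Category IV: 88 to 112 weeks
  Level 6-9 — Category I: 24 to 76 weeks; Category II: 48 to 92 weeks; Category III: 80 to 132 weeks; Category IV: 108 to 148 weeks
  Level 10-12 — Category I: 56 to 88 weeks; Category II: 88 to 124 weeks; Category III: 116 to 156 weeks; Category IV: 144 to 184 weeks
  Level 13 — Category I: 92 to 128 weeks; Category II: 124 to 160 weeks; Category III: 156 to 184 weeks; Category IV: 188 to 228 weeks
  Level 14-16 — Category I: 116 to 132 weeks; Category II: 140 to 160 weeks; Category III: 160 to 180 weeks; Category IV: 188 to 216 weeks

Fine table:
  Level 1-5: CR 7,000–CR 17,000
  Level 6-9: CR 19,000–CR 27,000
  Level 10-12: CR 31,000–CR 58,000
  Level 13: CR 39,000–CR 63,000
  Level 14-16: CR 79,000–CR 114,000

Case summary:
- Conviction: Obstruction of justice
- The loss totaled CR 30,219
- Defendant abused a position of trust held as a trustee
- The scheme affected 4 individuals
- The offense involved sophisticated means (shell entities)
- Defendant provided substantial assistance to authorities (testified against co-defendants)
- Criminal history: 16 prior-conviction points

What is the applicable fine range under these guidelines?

CR 79,000–CR 114,000

Base offense level for obstruction of justice: 8.
R1 applies (level before this adjustment is 8 ≥ 8, so +4): 8 + 4 = 12.
R2 applies: 12 + 3 = 15.
R3 does not apply.
R4 applies: 15 + 2 = 17.
R5 applies: 17 + 3 = 20.
R7 applies: 20 − 3 = 17.
Level 17 exceeds the maximum of 16; capped at 16.
Final offense level: 16.
Level 16 falls in the 14-16 band.
Fine table: Level 14-16 → CR 79,000–CR 114,000.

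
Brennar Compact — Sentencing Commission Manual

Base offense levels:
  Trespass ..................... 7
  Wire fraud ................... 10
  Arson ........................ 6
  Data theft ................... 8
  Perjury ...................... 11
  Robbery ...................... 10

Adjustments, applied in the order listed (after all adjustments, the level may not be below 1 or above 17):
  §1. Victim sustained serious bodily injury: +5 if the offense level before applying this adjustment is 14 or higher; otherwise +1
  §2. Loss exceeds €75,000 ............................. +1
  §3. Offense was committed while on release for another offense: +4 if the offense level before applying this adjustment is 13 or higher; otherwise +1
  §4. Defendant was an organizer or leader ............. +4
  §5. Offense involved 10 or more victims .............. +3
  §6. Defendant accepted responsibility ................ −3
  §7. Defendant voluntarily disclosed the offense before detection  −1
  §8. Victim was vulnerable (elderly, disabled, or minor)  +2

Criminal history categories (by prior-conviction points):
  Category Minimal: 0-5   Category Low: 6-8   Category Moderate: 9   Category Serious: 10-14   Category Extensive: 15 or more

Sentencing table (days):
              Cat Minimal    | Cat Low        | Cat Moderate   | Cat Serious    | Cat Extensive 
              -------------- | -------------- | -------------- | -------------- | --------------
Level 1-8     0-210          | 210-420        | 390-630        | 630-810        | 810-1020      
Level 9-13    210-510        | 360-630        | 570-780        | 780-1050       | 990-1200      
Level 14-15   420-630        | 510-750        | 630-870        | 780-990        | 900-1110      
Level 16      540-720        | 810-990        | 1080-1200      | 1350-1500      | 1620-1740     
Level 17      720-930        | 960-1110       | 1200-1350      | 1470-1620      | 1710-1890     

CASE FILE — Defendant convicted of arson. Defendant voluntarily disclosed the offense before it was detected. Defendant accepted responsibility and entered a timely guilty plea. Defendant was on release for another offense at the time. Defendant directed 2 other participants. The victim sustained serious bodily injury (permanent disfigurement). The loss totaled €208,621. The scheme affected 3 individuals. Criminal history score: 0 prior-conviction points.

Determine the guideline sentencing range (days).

Base offense level for arson: 6.
§1 applies (level before this adjustment is 6 < 14, so +1): 6 + 1 = 7.
§2 applies: 7 + 1 = 8.
§3 applies (level before this adjustment is 8 < 13, so +1): 8 + 1 = 9.
§4 applies: 9 + 4 = 13.
§5 does not apply.
§6 applies: 13 − 3 = 10.
§7 applies: 10 − 1 = 9.
Final offense level: 9.
Criminal history: 0 prior points → Category Minimal (0-5).
Level 9 falls in the 9-13 band.
Grid: Level 9-13 × Category Minimal = 210-510 days.

210-510 days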